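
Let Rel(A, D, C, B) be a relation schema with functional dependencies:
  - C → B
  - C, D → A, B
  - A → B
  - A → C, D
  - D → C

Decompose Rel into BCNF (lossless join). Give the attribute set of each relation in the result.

Candidate keys of the original relation: {A}, {D}.
In {A, B, C, D}, {C} is not a superkey ({C}⁺ restricted to this set is {B, C}), so split on C → B into {B, C} and {A, C, D}.
{B, C}: every determinant is a superkey — BCNF.
{A, C, D}: every determinant is a superkey — BCNF.

{A, C, D}; {B, C}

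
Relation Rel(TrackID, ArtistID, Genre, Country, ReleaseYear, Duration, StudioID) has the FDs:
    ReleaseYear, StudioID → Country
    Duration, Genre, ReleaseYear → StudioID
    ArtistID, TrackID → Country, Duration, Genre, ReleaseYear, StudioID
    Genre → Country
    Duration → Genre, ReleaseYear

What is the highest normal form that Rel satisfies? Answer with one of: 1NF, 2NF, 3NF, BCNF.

Candidate key: {ArtistID, TrackID}. Prime attributes: {ArtistID, TrackID}.
For ReleaseYear, StudioID → Country we have {ReleaseYear, StudioID}⁺ = {Country, ReleaseYear, StudioID}; {ReleaseYear, StudioID} is not a superkey, so BCNF fails.
ReleaseYear, StudioID → Country has non-prime {Country} on the right and a non-superkey on the left, so 3NF fails.
No proper subset of a key has a non-prime attribute in its closure, so there is no partial dependency; 2NF holds.

2NF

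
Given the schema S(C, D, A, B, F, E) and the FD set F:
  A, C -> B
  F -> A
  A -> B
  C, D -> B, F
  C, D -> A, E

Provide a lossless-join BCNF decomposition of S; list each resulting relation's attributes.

Candidate key of the original relation: {C, D}.
In {A, B, C, D, E, F}, {A, C} is not a superkey ({A, C}⁺ restricted to this set is {A, B, C}), so split on A, C -> B into {A, B, C} and {A, C, D, E, F}.
In {A, B, C}, {A} is not a superkey ({A}⁺ restricted to this set is {A, B}), so split on A -> B into {A, B} and {A, C}.
{A, B} is in BCNF.
{A, C} is in BCNF.
In {A, C, D, E, F}, {F} is not a superkey ({F}⁺ restricted to this set is {A, F}), so split on F -> A into {A, F} and {C, D, E, F}.
{A, F} is in BCNF.
{C, D, E, F} is in BCNF.

{A, B}; {A, C}; {A, F}; {C, D, E, F}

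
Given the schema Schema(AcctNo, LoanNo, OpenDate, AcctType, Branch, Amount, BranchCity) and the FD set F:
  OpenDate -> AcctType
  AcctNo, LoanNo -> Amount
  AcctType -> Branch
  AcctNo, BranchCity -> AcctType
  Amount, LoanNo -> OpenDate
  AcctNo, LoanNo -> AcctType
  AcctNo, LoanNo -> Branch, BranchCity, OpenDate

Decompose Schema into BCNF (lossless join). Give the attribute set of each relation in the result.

Candidate key of the original relation: {AcctNo, LoanNo}.
{AcctNo, AcctType, Amount, Branch, BranchCity, LoanNo, OpenDate}: {OpenDate} determines {AcctType, Branch, OpenDate} here but is not a superkey — split on OpenDate -> AcctType, Branch, giving {AcctType, Branch, OpenDate} and {AcctNo, Amount, BranchCity, LoanNo, OpenDate}.
{AcctType, Branch, OpenDate}: {AcctType} determines {AcctType, Branch} here but is not a superkey — split on AcctType -> Branch, giving {AcctType, Branch} and {AcctType, OpenDate}.
{AcctType, Branch} has no BCNF violation.
{AcctType, OpenDate} has no BCNF violation.
{AcctNo, Amount, BranchCity, LoanNo, OpenDate}: {Amount, LoanNo} determines {Amount, LoanNo, OpenDate} here but is not a superkey — split on Amount, LoanNo -> OpenDate, giving {Amount, LoanNo, OpenDate} and {AcctNo, Amount, BranchCity, LoanNo}.
{Amount, LoanNo, OpenDate} has no BCNF violation.
{AcctNo, Amount, BranchCity, LoanNo} has no BCNF violation.

{AcctNo, Amount, BranchCity, LoanNo}; {AcctType, Branch}; {AcctType, OpenDate}; {Amount, LoanNo, OpenDate}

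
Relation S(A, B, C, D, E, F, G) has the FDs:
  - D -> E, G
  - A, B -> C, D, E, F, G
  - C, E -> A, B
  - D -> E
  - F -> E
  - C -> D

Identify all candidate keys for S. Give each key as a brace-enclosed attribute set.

{C} is a candidate key since {C}⁺ = {A, B, C, D, E, F, G} covers every attribute.
{A, B} is a candidate key since {A, B}⁺ = {A, B, C, D, E, F, G} covers every attribute.
Any other superkey properly contains one of these, so there are no further candidate keys.

{A, B}, {C}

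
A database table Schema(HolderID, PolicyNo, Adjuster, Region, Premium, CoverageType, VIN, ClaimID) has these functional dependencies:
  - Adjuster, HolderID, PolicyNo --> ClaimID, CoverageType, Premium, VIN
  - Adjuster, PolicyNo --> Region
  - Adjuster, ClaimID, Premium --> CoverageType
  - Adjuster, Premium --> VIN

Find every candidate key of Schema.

{Adjuster, HolderID, PolicyNo} never appear on the right of any FD, so every key must include all of them.
{Adjuster, HolderID, PolicyNo}⁺ = {Adjuster, ClaimID, CoverageType, HolderID, PolicyNo, Premium, Region, VIN} — all of the relation — so {Adjuster, HolderID, PolicyNo} is a candidate key.
No other minimal set has full closure, so this is the only candidate key.

{Adjuster, HolderID, PolicyNo}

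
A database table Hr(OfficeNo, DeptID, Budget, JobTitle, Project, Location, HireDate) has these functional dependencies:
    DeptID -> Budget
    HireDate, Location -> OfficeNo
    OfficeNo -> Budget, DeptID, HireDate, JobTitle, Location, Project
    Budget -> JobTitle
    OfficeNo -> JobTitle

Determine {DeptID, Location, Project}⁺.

{Budget, DeptID, JobTitle, Location, Project}

Start with {DeptID, Location, Project}.
DeptID -> Budget applies; add {Budget} → now {Budget, DeptID, Location, Project}.
Budget -> JobTitle applies; add {JobTitle} → now {Budget, DeptID, JobTitle, Location, Project}.
No further FD applies.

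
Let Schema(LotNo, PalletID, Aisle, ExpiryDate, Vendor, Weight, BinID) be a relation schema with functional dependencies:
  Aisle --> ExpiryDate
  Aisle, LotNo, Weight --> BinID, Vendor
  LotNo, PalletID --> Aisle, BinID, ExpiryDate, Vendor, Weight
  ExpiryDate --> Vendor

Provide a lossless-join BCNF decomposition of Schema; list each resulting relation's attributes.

Candidate key of the original relation: {LotNo, PalletID}.
In {Aisle, BinID, ExpiryDate, LotNo, PalletID, Vendor, Weight}, {Aisle} is not a superkey ({Aisle}⁺ restricted to this set is {Aisle, ExpiryDate, Vendor}), so split on Aisle --> ExpiryDate, Vendor into {Aisle, ExpiryDate, Vendor} and {Aisle, BinID, LotNo, PalletID, Weight}.
In {Aisle, ExpiryDate, Vendor}, {ExpiryDate} is not a superkey ({ExpiryDate}⁺ restricted to this set is {ExpiryDate, Vendor}), so split on ExpiryDate --> Vendor into {ExpiryDate, Vendor} and {Aisle, ExpiryDate}.
{ExpiryDate, Vendor} is in BCNF.
{Aisle, ExpiryDate} is in BCNF.
In {Aisle, BinID, LotNo, PalletID, Weight}, {Aisle, LotNo, Weight} is not a superkey ({Aisle, LotNo, Weight}⁺ restricted to this set is {Aisle, BinID, LotNo, Weight}), so split on Aisle, LotNo, Weight --> BinID into {Aisle, BinID, LotNo, Weight} and {Aisle, LotNo, PalletID, Weight}.
{Aisle, BinID, LotNo, Weight} is in BCNF.
{Aisle, LotNo, PalletID, Weight} is in BCNF.

{Aisle, BinID, LotNo, Weight}; {Aisle, ExpiryDate}; {Aisle, LotNo, PalletID, Weight}; {ExpiryDate, Vendor}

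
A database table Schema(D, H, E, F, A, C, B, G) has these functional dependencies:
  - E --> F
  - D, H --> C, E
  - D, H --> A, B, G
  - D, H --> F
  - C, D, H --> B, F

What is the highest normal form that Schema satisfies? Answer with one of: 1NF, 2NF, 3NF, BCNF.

Candidate key: {D, H}. Prime attributes: {D, H}.
For E --> F we have {E}⁺ = {E, F}; {E} is not a superkey, so BCNF fails.
E --> F has non-prime {F} on the right and a non-superkey on the left, so 3NF fails.
No proper subset of a key has a non-prime attribute in its closure, so there is no partial dependency; 2NF holds.

2NF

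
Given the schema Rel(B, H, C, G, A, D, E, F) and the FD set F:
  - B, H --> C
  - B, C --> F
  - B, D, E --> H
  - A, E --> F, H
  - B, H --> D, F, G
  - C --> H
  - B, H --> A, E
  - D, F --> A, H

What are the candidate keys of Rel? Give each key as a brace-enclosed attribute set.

No FD produces {B}, so it must be in every candidate key.
Closure of {B, C} is {A, B, C, D, E, F, G, H}, the whole schema; {B, C} is a candidate key.
Closure of {B, H} is {A, B, C, D, E, F, G, H}, the whole schema; {B, H} is a candidate key.
Closure of {A, B, E} is {A, B, C, D, E, F, G, H}, the whole schema; {A, B, E} is a candidate key.
Closure of {B, D, E} is {A, B, C, D, E, F, G, H}, the whole schema; {B, D, E} is a candidate key.
Closure of {B, D, F} is {A, B, C, D, E, F, G, H}, the whole schema; {B, D, F} is a candidate key.
Any other superkey properly contains one of these, so there are no further candidate keys.

{A, B, E}, {B, C}, {B, D, E}, {B, D, F}, {B, H}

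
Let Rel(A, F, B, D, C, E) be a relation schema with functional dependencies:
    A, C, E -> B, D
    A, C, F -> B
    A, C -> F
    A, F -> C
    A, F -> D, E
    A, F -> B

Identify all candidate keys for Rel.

{A, C}, {A, F}

No FD produces {A}, so it must be in every candidate key.
{A, C}⁺ = {A, B, C, D, E, F} — all of the relation — so {A, C} is a candidate key.
{A, F}⁺ = {A, B, C, D, E, F} — all of the relation — so {A, F} is a candidate key.
Any other superkey properly contains one of these, so there are no further candidate keys.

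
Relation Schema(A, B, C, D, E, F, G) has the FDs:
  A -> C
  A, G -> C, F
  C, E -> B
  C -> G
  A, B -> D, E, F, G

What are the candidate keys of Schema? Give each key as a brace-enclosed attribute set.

{A, B}, {A, E}

No FD produces {A}, so it must be in every candidate key.
{A, B} is a candidate key since {A, B}⁺ = {A, B, C, D, E, F, G} covers every attribute.
{A, E} is a candidate key since {A, E}⁺ = {A, B, C, D, E, F, G} covers every attribute.
No proper subset of any of these is a key, and no other minimal superkey exists.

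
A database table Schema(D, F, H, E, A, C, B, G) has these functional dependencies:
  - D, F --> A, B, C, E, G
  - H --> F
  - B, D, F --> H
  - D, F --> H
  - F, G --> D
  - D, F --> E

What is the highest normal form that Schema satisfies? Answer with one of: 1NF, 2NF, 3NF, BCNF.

Candidate keys: {D, F}, {D, H}, {F, G}, {G, H}. Prime attributes: {D, F, G, H}.
For H --> F we have {H}⁺ = {F, H}; {H} is not a superkey, so BCNF fails.
Its right-hand attributes {F} are all prime, as are those of every other non-superkey FD — the relation is in 3NF.

3NF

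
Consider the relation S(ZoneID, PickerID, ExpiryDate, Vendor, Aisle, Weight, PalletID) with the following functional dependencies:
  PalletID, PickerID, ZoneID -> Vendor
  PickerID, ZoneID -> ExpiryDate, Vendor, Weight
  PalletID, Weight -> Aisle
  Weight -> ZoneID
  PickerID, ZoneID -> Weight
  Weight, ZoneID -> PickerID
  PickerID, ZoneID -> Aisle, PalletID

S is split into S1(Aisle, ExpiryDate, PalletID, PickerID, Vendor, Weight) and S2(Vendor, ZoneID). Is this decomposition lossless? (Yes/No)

No

The shared attributes are {Vendor} and {Vendor}⁺ = {Vendor}.
The closure covers neither S1 nor S2 entirely; the join is not lossless.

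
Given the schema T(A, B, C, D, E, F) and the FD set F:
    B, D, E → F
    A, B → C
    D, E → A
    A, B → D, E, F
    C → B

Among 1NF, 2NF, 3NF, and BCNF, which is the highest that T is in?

3NF

Candidate keys: {A, B}, {A, C}, {B, D, E}, {C, D, E}. Prime attributes: {A, B, C, D, E}.
For D, E → A we have {D, E}⁺ = {A, D, E}; {D, E} is not a superkey, so BCNF fails.
Its right-hand attributes {A} are all prime, as are those of every other non-superkey FD — the relation is in 3NF.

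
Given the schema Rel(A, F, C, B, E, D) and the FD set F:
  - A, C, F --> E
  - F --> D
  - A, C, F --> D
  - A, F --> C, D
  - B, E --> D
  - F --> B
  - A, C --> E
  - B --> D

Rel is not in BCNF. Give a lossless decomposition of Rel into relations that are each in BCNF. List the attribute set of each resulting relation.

Candidate key of the original relation: {A, F}.
{A, B, C, D, E, F}: {F} determines {B, D, F} here but is not a superkey — split on F --> B, D, giving {B, D, F} and {A, C, E, F}.
{B, D, F}: {B} determines {B, D} here but is not a superkey — split on B --> D, giving {B, D} and {B, F}.
{B, D} is in BCNF.
{B, F} is in BCNF.
{A, C, E, F}: {A, C} determines {A, C, E} here but is not a superkey — split on A, C --> E, giving {A, C, E} and {A, C, F}.
{A, C, E} is in BCNF.
{A, C, F} is in BCNF.

{A, C, E}; {A, C, F}; {B, D}; {B, F}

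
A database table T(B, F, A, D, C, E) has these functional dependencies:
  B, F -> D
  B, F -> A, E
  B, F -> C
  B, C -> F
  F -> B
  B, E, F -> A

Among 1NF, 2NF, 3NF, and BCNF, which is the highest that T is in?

BCNF

Candidate keys: {B, C}, {F}. Prime attributes: {B, C, F}.
Each dependency's left side is a superkey — BCNF holds.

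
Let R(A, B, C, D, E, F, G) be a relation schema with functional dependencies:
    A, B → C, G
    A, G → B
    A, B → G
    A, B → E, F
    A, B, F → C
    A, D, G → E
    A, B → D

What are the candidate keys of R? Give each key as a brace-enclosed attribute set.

Attributes never on any right-hand side: {A} — every candidate key must contain it.
{A, B}⁺ = {A, B, C, D, E, F, G}, which is every attribute, so {A, B} is a candidate key.
{A, G}⁺ = {A, B, C, D, E, F, G}, which is every attribute, so {A, G} is a candidate key.
No proper subset of any of these is a key, and no other minimal superkey exists.

{A, B}, {A, G}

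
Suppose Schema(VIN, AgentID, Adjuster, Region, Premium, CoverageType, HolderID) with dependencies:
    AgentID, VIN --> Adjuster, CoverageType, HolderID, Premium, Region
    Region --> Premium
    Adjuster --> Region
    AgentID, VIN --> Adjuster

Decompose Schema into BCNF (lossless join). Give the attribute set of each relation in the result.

Candidate key of the original relation: {AgentID, VIN}.
In {Adjuster, AgentID, CoverageType, HolderID, Premium, Region, VIN}, {Region} is not a superkey ({Region}⁺ restricted to this set is {Premium, Region}), so split on Region --> Premium into {Premium, Region} and {Adjuster, AgentID, CoverageType, HolderID, Region, VIN}.
{Premium, Region} has no BCNF violation.
In {Adjuster, AgentID, CoverageType, HolderID, Region, VIN}, {Adjuster} is not a superkey ({Adjuster}⁺ restricted to this set is {Adjuster, Region}), so split on Adjuster --> Region into {Adjuster, Region} and {Adjuster, AgentID, CoverageType, HolderID, VIN}.
{Adjuster, Region} has no BCNF violation.
{Adjuster, AgentID, CoverageType, HolderID, VIN} has no BCNF violation.

{Adjuster, AgentID, CoverageType, HolderID, VIN}; {Adjuster, Region}; {Premium, Region}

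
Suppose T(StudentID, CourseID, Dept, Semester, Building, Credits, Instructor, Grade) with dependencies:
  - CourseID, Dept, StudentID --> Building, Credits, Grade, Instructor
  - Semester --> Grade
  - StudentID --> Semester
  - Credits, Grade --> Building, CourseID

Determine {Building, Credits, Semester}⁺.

{Building, CourseID, Credits, Grade, Semester}

Start with {Building, Credits, Semester}.
Semester --> Grade applies; add {Grade} → now {Building, Credits, Grade, Semester}.
Credits, Grade --> Building, CourseID applies; add {CourseID} → now {Building, CourseID, Credits, Grade, Semester}.
No further FD applies.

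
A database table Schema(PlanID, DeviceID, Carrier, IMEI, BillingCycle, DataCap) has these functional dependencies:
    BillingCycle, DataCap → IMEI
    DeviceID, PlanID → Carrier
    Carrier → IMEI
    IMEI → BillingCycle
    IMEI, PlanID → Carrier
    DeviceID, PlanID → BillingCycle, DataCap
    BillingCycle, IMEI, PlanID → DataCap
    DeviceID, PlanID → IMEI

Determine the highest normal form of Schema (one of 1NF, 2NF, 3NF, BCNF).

2NF

Candidate key: {DeviceID, PlanID}. Prime attributes: {DeviceID, PlanID}.
For BillingCycle, DataCap → IMEI we have {BillingCycle, DataCap}⁺ = {BillingCycle, DataCap, IMEI}; {BillingCycle, DataCap} is not a superkey, so BCNF fails.
Because {IMEI} is non-prime and the left side of BillingCycle, DataCap → IMEI is not a superkey, the relation is not in 3NF.
No non-prime attribute depends on a proper subset of any candidate key, so 2NF holds.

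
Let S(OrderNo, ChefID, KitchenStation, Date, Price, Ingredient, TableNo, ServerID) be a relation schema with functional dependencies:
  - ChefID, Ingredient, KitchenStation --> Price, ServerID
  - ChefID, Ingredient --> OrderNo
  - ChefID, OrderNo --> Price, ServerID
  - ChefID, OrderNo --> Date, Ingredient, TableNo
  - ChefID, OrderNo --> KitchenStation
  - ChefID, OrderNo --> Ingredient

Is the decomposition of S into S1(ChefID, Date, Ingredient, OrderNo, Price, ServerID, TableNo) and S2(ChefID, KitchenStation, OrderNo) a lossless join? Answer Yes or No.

Yes

S1 ∩ S2 = {ChefID, OrderNo}; its closure under F is {ChefID, Date, Ingredient, KitchenStation, OrderNo, Price, ServerID, TableNo}.
Since S1 ⊆ {ChefID, Date, Ingredient, KitchenStation, OrderNo, Price, ServerID, TableNo}, the intersection is a superkey of S1; the decomposition is lossless.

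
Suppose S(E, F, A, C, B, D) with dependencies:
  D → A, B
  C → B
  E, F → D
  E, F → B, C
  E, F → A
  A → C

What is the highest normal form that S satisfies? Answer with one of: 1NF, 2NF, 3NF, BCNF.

Candidate key: {E, F}. Prime attributes: {E, F}.
D → A, B: {D}⁺ = {A, B, C, D}, which is not all of the attributes, so the left side is not a superkey — BCNF is violated.
D → A, B determines the non-prime attributes {A, B} from a non-superkey — 3NF is violated.
No non-prime attribute depends on a proper subset of any candidate key, so 2NF holds.

2NF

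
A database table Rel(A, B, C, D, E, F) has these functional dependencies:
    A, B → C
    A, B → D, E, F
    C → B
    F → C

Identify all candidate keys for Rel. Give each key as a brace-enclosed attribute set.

{A, B}, {A, C}, {A, F}

{A} never appears on the right of any FD, so every key must include it.
{A, B} is a candidate key since {A, B}⁺ = {A, B, C, D, E, F} covers every attribute.
{A, C} is a candidate key since {A, C}⁺ = {A, B, C, D, E, F} covers every attribute.
{A, F} is a candidate key since {A, F}⁺ = {A, B, C, D, E, F} covers every attribute.
No proper subset of any of these is a key, and no other minimal superkey exists.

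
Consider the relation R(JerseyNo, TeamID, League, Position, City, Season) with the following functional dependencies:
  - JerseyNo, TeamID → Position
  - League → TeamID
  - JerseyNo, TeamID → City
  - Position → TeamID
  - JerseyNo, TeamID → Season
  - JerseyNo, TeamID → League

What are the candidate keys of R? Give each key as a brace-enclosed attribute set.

{JerseyNo, League}, {JerseyNo, Position}, {JerseyNo, TeamID}

Attributes never on any right-hand side: {JerseyNo} — every candidate key must contain it.
{JerseyNo, League} is a candidate key since {JerseyNo, League}⁺ = {City, JerseyNo, League, Position, Season, TeamID} covers every attribute.
{JerseyNo, Position} is a candidate key since {JerseyNo, Position}⁺ = {City, JerseyNo, League, Position, Season, TeamID} covers every attribute.
{JerseyNo, TeamID} is a candidate key since {JerseyNo, TeamID}⁺ = {City, JerseyNo, League, Position, Season, TeamID} covers every attribute.
These are minimal and exhaustive — every other superkey contains one of them.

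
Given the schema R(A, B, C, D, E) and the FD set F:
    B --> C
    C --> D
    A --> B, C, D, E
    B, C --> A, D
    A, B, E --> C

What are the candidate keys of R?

{A}⁺ = {A, B, C, D, E}, which is every attribute, so {A} is a candidate key.
{B}⁺ = {A, B, C, D, E}, which is every attribute, so {B} is a candidate key.
These are minimal and exhaustive — every other superkey contains one of them.

{A}, {B}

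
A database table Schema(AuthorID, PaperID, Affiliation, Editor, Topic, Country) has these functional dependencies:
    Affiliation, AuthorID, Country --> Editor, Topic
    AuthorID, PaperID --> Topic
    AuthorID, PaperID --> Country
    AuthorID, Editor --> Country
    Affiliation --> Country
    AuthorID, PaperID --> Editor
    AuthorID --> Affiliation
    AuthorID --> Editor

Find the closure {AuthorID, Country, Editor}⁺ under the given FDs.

{Affiliation, AuthorID, Country, Editor, Topic}

Start with {AuthorID, Country, Editor}.
AuthorID --> Affiliation applies; add {Affiliation} → now {Affiliation, AuthorID, Country, Editor}.
Affiliation, AuthorID, Country --> Editor, Topic applies; add {Topic} → now {Affiliation, AuthorID, Country, Editor, Topic}.
No further FD applies.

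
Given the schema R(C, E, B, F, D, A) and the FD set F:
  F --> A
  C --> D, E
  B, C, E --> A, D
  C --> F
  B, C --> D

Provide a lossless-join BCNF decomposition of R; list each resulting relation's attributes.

{A, F}; {B, C}; {C, D, E, F}

Candidate key of the original relation: {B, C}.
Within {A, B, C, D, E, F}: {F}⁺ ∩ {A, B, C, D, E, F} = {A, F}, not the whole set, so F --> A violates BCNF; decompose into {A, F} and {B, C, D, E, F}.
{A, F} is in BCNF.
Within {B, C, D, E, F}: {C}⁺ ∩ {B, C, D, E, F} = {C, D, E, F}, not the whole set, so C --> D, E, F violates BCNF; decompose into {C, D, E, F} and {B, C}.
{C, D, E, F} is in BCNF.
{B, C} is in BCNF.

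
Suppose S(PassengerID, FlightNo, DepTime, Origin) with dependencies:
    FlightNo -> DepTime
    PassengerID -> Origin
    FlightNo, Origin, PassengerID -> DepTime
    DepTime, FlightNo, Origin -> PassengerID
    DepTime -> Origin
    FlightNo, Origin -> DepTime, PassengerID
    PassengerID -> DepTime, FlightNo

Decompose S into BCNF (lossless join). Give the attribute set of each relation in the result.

{DepTime, FlightNo, PassengerID}; {DepTime, Origin}

Candidate keys of the original relation: {FlightNo}, {PassengerID}.
Within {DepTime, FlightNo, Origin, PassengerID}: {DepTime}⁺ ∩ {DepTime, FlightNo, Origin, PassengerID} = {DepTime, Origin}, not the whole set, so DepTime -> Origin violates BCNF; decompose into {DepTime, Origin} and {DepTime, FlightNo, PassengerID}.
{DepTime, Origin} is in BCNF.
{DepTime, FlightNo, PassengerID} is in BCNF.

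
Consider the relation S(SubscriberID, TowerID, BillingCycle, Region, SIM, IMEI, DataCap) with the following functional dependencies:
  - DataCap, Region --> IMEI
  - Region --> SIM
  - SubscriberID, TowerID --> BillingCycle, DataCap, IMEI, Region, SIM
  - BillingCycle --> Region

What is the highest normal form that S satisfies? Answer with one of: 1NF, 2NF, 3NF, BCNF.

Candidate key: {SubscriberID, TowerID}. Prime attributes: {SubscriberID, TowerID}.
DataCap, Region --> IMEI: {DataCap, Region}⁺ = {DataCap, IMEI, Region, SIM}, which is not all of the attributes, so the left side is not a superkey — BCNF is violated.
DataCap, Region --> IMEI has non-prime {IMEI} on the right and a non-superkey on the left, so 3NF fails.
No non-prime attribute depends on a proper subset of any candidate key, so 2NF holds.

2NF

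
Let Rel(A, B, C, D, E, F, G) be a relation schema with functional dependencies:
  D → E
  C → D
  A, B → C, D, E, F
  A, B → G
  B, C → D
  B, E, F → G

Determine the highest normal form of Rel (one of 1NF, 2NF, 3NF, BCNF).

Candidate key: {A, B}. Prime attributes: {A, B}.
For D → E we have {D}⁺ = {D, E}; {D} is not a superkey, so BCNF fails.
D → E has non-prime {E} on the right and a non-superkey on the left, so 3NF fails.
Checking every proper subset of each key, none determines a non-prime attribute — 2NF is satisfied.

2NF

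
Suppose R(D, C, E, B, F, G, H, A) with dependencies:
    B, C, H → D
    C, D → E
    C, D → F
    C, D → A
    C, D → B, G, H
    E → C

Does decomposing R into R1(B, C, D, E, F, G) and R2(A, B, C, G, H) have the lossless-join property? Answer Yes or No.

No

Common attributes: {B, C, G}; their closure is {B, C, G}.
Neither R1 nor R2 is contained in that closure, so the decomposition is lossy.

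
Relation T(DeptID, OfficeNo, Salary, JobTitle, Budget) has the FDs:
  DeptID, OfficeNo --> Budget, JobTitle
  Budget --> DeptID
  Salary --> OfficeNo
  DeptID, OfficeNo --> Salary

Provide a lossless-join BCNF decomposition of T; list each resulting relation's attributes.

{Budget, DeptID}; {Budget, JobTitle, Salary}; {OfficeNo, Salary}

Candidate keys of the original relation: {Budget, OfficeNo}, {Budget, Salary}, {DeptID, OfficeNo}, {DeptID, Salary}.
Within {Budget, DeptID, JobTitle, OfficeNo, Salary}: {Budget}⁺ ∩ {Budget, DeptID, JobTitle, OfficeNo, Salary} = {Budget, DeptID}, not the whole set, so Budget --> DeptID violates BCNF; decompose into {Budget, DeptID} and {Budget, JobTitle, OfficeNo, Salary}.
{Budget, DeptID} has no BCNF violation.
Within {Budget, JobTitle, OfficeNo, Salary}: {Salary}⁺ ∩ {Budget, JobTitle, OfficeNo, Salary} = {OfficeNo, Salary}, not the whole set, so Salary --> OfficeNo violates BCNF; decompose into {OfficeNo, Salary} and {Budget, JobTitle, Salary}.
{OfficeNo, Salary} has no BCNF violation.
{Budget, JobTitle, Salary} has no BCNF violation.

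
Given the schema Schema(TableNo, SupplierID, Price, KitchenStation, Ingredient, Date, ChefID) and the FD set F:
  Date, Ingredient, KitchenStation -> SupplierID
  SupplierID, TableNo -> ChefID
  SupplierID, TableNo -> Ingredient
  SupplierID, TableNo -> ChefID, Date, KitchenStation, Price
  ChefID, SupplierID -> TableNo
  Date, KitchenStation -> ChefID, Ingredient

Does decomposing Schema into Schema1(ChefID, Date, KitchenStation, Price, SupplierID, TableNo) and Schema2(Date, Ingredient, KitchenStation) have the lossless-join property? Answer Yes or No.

Yes

Schema1 ∩ Schema2 = {Date, KitchenStation}; its closure under F is {ChefID, Date, Ingredient, KitchenStation, Price, SupplierID, TableNo}.
Since Schema1 ⊆ {ChefID, Date, Ingredient, KitchenStation, Price, SupplierID, TableNo}, the intersection is a superkey of Schema1; the decomposition is lossless.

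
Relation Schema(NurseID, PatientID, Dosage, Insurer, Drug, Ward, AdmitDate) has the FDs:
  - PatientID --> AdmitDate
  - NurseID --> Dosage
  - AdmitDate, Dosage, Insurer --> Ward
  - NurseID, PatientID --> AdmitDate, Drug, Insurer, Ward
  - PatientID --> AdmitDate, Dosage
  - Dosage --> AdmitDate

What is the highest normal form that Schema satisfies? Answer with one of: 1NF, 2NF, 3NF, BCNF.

Candidate key: {NurseID, PatientID}. Prime attributes: {NurseID, PatientID}.
PatientID --> AdmitDate: {PatientID}⁺ = {AdmitDate, Dosage, PatientID}, which is not all of the attributes, so the left side is not a superkey — BCNF is violated.
PatientID --> AdmitDate determines the non-prime attribute {AdmitDate} from a non-superkey — 3NF is violated.
The proper key subset {NurseID} of {NurseID, PatientID} determines non-prime {AdmitDate, Dosage}, so the relation is not even in 2NF.

1NF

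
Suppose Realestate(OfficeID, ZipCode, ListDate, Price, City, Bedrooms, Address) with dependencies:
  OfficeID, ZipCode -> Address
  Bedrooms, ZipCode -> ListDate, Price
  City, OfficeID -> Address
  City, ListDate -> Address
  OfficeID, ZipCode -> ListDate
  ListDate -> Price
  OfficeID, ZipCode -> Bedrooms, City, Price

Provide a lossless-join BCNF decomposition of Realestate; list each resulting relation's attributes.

{Address, City, OfficeID}; {Bedrooms, City, OfficeID, ZipCode}; {Bedrooms, ListDate, ZipCode}; {ListDate, Price}

Candidate key of the original relation: {OfficeID, ZipCode}.
In {Address, Bedrooms, City, ListDate, OfficeID, Price, ZipCode}, {Bedrooms, ZipCode} is not a superkey ({Bedrooms, ZipCode}⁺ restricted to this set is {Bedrooms, ListDate, Price, ZipCode}), so split on Bedrooms, ZipCode -> ListDate, Price into {Bedrooms, ListDate, Price, ZipCode} and {Address, Bedrooms, City, OfficeID, ZipCode}.
In {Bedrooms, ListDate, Price, ZipCode}, {ListDate} is not a superkey ({ListDate}⁺ restricted to this set is {ListDate, Price}), so split on ListDate -> Price into {ListDate, Price} and {Bedrooms, ListDate, ZipCode}.
{ListDate, Price} is in BCNF.
{Bedrooms, ListDate, ZipCode} is in BCNF.
In {Address, Bedrooms, City, OfficeID, ZipCode}, {City, OfficeID} is not a superkey ({City, OfficeID}⁺ restricted to this set is {Address, City, OfficeID}), so split on City, OfficeID -> Address into {Address, City, OfficeID} and {Bedrooms, City, OfficeID, ZipCode}.
{Address, City, OfficeID} is in BCNF.
{Bedrooms, City, OfficeID, ZipCode} is in BCNF.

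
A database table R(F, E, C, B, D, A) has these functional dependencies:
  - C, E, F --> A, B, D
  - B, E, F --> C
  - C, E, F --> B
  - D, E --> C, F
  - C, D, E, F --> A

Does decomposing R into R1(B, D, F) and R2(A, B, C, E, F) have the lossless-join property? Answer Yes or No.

The shared attributes are {B, F} and {B, F}⁺ = {B, F}.
R1 ⊄ {B, F} and R2 ⊄ {B, F}, so the split is lossy.

No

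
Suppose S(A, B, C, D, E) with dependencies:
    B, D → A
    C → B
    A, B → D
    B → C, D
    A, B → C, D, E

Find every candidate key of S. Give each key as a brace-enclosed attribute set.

{B}⁺ = {A, B, C, D, E} — all of the relation — so {B} is a candidate key.
{C}⁺ = {A, B, C, D, E} — all of the relation — so {C} is a candidate key.
Any other superkey properly contains one of these, so there are no further candidate keys.

{B}, {C}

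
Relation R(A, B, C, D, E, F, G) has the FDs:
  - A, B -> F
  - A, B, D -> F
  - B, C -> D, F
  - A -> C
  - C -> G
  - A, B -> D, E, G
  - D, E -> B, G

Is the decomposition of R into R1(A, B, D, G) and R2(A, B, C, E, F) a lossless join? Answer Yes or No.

Yes

Common attributes: {A, B}; their closure is {A, B, C, D, E, F, G}.
This includes all of R1, so the common attributes are a superkey of R1 — the join is lossless.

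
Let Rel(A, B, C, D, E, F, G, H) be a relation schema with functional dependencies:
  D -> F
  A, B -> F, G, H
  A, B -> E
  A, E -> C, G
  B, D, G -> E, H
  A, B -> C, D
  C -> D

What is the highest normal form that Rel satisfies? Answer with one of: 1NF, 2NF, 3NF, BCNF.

Candidate key: {A, B}. Prime attributes: {A, B}.
D -> F breaks BCNF: {D}⁺ = {D, F}, so {D} is not a superkey.
Because {F} is non-prime and the left side of D -> F is not a superkey, the relation is not in 3NF.
Checking every proper subset of each key, none determines a non-prime attribute — 2NF is satisfied.

2NF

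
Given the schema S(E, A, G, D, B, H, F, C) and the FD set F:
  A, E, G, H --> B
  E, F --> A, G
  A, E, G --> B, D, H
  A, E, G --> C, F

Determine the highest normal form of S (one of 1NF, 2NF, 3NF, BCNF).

BCNF

Candidate keys: {A, E, G}, {E, F}. Prime attributes: {A, E, F, G}.
Each dependency's left side is a superkey — BCNF holds.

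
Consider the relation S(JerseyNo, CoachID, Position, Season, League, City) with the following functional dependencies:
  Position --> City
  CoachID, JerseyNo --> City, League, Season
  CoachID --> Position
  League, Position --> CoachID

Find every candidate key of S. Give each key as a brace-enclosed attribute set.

{JerseyNo} never appears on the right of any FD, so every key must include it.
Closure of {CoachID, JerseyNo} is {City, CoachID, JerseyNo, League, Position, Season}, the whole schema; {CoachID, JerseyNo} is a candidate key.
Closure of {JerseyNo, League, Position} is {City, CoachID, JerseyNo, League, Position, Season}, the whole schema; {JerseyNo, League, Position} is a candidate key.
These are minimal and exhaustive — every other superkey contains one of them.

{CoachID, JerseyNo}, {JerseyNo, League, Position}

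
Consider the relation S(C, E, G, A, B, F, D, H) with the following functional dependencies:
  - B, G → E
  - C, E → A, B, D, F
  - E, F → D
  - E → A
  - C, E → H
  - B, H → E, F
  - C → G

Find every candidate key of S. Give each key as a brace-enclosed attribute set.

No FD produces {C}, so it must be in every candidate key.
{B, C}⁺ = {A, B, C, D, E, F, G, H} — all of the relation — so {B, C} is a candidate key.
{C, E}⁺ = {A, B, C, D, E, F, G, H} — all of the relation — so {C, E} is a candidate key.
These are minimal and exhaustive — every other superkey contains one of them.

{B, C}, {C, E}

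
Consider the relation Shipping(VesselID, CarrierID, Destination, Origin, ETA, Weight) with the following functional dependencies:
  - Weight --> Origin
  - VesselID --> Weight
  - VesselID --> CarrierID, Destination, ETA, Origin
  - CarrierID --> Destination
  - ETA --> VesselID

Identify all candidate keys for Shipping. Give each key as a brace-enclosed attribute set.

{ETA}, {VesselID}

{ETA} is a candidate key since {ETA}⁺ = {CarrierID, Destination, ETA, Origin, VesselID, Weight} covers every attribute.
{VesselID} is a candidate key since {VesselID}⁺ = {CarrierID, Destination, ETA, Origin, VesselID, Weight} covers every attribute.
Any other superkey properly contains one of these, so there are no further candidate keys.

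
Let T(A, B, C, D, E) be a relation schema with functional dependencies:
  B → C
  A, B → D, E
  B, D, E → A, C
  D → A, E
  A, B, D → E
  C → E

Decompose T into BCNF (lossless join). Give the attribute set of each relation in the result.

{A, D}; {B, C}; {B, D}; {C, E}

Candidate keys of the original relation: {A, B}, {B, D}.
{A, B, C, D, E}: {B} determines {B, C, E} here but is not a superkey — split on B → C, E, giving {B, C, E} and {A, B, D}.
{B, C, E}: {C} determines {C, E} here but is not a superkey — split on C → E, giving {C, E} and {B, C}.
{C, E}: every determinant is a superkey — BCNF.
{B, C}: every determinant is a superkey — BCNF.
{A, B, D}: {D} determines {A, D} here but is not a superkey — split on D → A, giving {A, D} and {B, D}.
{A, D}: every determinant is a superkey — BCNF.
{B, D}: every determinant is a superkey — BCNF.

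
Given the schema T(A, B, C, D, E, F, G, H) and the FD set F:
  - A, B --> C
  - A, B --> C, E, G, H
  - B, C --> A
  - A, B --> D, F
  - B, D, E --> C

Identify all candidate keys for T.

{A, B}, {B, C}, {B, D, E}

No FD produces {B}, so it must be in every candidate key.
{A, B}⁺ = {A, B, C, D, E, F, G, H}, which is every attribute, so {A, B} is a candidate key.
{B, C}⁺ = {A, B, C, D, E, F, G, H}, which is every attribute, so {B, C} is a candidate key.
{B, D, E}⁺ = {A, B, C, D, E, F, G, H}, which is every attribute, so {B, D, E} is a candidate key.
These are minimal and exhaustive — every other superkey contains one of them.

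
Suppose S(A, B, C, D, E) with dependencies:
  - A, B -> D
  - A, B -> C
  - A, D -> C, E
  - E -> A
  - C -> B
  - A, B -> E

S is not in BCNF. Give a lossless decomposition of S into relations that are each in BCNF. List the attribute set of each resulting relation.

{A, E}; {B, C}; {C, D, E}

Candidate keys of the original relation: {A, B}, {A, C}, {A, D}, {B, E}, {C, E}, {D, E}.
{A, B, C, D, E}: {E} determines {A, E} here but is not a superkey — split on E -> A, giving {A, E} and {B, C, D, E}.
{A, E}: every determinant is a superkey — BCNF.
{B, C, D, E}: {C} determines {B, C} here but is not a superkey — split on C -> B, giving {B, C} and {C, D, E}.
{B, C}: every determinant is a superkey — BCNF.
{C, D, E}: every determinant is a superkey — BCNF.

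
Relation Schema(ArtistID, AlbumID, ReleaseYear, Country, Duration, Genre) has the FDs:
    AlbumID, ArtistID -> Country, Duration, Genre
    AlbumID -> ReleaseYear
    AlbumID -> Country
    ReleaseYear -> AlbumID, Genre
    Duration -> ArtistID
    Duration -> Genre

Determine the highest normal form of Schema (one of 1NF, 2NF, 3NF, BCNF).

1NF

Candidate keys: {AlbumID, ArtistID}, {AlbumID, Duration}, {ArtistID, ReleaseYear}, {Duration, ReleaseYear}. Prime attributes: {AlbumID, ArtistID, Duration, ReleaseYear}.
AlbumID -> ReleaseYear breaks BCNF: {AlbumID}⁺ = {AlbumID, Country, Genre, ReleaseYear}, so {AlbumID} is not a superkey.
AlbumID -> Country has non-prime {Country} on the right and a non-superkey on the left, so 3NF fails.
{AlbumID} is a proper subset of the key {AlbumID, ArtistID}, and {AlbumID}⁺ contains the non-prime attributes {Country, Genre} — a partial dependency, so 2NF is violated.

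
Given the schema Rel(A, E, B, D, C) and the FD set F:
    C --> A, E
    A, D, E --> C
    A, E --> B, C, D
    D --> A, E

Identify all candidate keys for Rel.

{A, E}, {C}, {D}

{C}⁺ = {A, B, C, D, E} — all of the relation — so {C} is a candidate key.
{D}⁺ = {A, B, C, D, E} — all of the relation — so {D} is a candidate key.
{A, E}⁺ = {A, B, C, D, E} — all of the relation — so {A, E} is a candidate key.
Any other superkey properly contains one of these, so there are no further candidate keys.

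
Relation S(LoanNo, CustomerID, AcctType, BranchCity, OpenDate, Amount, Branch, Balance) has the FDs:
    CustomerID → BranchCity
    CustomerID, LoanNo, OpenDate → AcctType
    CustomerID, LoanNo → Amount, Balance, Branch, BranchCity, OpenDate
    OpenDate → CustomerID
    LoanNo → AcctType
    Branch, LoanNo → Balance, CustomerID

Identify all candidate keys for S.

{Branch, LoanNo}, {CustomerID, LoanNo}, {LoanNo, OpenDate}

{LoanNo} never appears on the right of any FD, so every key must include it.
{Branch, LoanNo}⁺ = {AcctType, Amount, Balance, Branch, BranchCity, CustomerID, LoanNo, OpenDate}, which is every attribute, so {Branch, LoanNo} is a candidate key.
{CustomerID, LoanNo}⁺ = {AcctType, Amount, Balance, Branch, BranchCity, CustomerID, LoanNo, OpenDate}, which is every attribute, so {CustomerID, LoanNo} is a candidate key.
{LoanNo, OpenDate}⁺ = {AcctType, Amount, Balance, Branch, BranchCity, CustomerID, LoanNo, OpenDate}, which is every attribute, so {LoanNo, OpenDate} is a candidate key.
Any other superkey properly contains one of these, so there are no further candidate keys.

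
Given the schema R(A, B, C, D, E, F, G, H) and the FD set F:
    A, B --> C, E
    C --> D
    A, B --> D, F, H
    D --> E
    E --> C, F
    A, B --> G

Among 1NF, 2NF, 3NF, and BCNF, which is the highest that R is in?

2NF

Candidate key: {A, B}. Prime attributes: {A, B}.
C --> D breaks BCNF: {C}⁺ = {C, D, E, F}, so {C} is not a superkey.
Because {D} is non-prime and the left side of C --> D is not a superkey, the relation is not in 3NF.
No non-prime attribute depends on a proper subset of any candidate key, so 2NF holds.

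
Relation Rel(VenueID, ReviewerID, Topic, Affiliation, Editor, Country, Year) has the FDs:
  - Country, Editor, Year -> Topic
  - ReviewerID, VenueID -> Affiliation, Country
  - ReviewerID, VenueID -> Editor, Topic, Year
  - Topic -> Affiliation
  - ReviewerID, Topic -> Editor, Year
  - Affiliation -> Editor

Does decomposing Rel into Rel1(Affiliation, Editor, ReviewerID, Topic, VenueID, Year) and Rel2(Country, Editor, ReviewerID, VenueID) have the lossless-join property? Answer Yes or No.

The shared attributes are {Editor, ReviewerID, VenueID} and {Editor, ReviewerID, VenueID}⁺ = {Affiliation, Country, Editor, ReviewerID, Topic, VenueID, Year}.
This includes all of Rel1, so the common attributes are a superkey of Rel1 — the join is lossless.

Yes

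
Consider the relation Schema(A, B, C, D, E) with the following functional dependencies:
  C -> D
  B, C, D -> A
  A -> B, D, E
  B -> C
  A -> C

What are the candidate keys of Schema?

{A}, {B}

{A}⁺ = {A, B, C, D, E} — all of the relation — so {A} is a candidate key.
{B}⁺ = {A, B, C, D, E} — all of the relation — so {B} is a candidate key.
No proper subset of any of these is a key, and no other minimal superkey exists.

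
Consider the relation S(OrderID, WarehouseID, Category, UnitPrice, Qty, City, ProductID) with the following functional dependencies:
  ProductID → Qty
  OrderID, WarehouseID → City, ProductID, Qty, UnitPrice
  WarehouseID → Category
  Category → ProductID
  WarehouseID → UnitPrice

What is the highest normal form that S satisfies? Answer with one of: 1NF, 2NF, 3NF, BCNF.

Candidate key: {OrderID, WarehouseID}. Prime attributes: {OrderID, WarehouseID}.
ProductID → Qty breaks BCNF: {ProductID}⁺ = {ProductID, Qty}, so {ProductID} is not a superkey.
ProductID → Qty determines the non-prime attribute {Qty} from a non-superkey — 3NF is violated.
Since {WarehouseID} ⊂ {OrderID, WarehouseID} and {WarehouseID}⁺ ⊇ {Category, ProductID, Qty, UnitPrice} with {Category, ProductID, Qty, UnitPrice} non-prime, there is a partial dependency; 2NF fails.

1NF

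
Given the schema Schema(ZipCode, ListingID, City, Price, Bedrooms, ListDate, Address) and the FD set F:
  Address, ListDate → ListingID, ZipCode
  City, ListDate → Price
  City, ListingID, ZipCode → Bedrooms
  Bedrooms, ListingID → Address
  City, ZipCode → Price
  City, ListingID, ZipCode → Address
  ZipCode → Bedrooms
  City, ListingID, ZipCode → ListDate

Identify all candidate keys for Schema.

{City} never appears on the right of any FD, so every key must include it.
{Address, City, ListDate} is a candidate key since {Address, City, ListDate}⁺ = {Address, Bedrooms, City, ListDate, ListingID, Price, ZipCode} covers every attribute.
{City, ListingID, ZipCode} is a candidate key since {City, ListingID, ZipCode}⁺ = {Address, Bedrooms, City, ListDate, ListingID, Price, ZipCode} covers every attribute.
{Bedrooms, City, ListDate, ListingID} is a candidate key since {Bedrooms, City, ListDate, ListingID}⁺ = {Address, Bedrooms, City, ListDate, ListingID, Price, ZipCode} covers every attribute.
These are minimal and exhaustive — every other superkey contains one of them.

{Address, City, ListDate}, {Bedrooms, City, ListDate, ListingID}, {City, ListingID, ZipCode}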